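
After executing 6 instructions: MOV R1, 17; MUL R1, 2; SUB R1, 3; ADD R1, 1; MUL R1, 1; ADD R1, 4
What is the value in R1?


Register state trace:
  MOV R1, 17  → R1 = 17
  MUL R1, 2  → R1 = 17 * 2 = 34
  SUB R1, 3  → R1 = 34 - 3 = 31
  ADD R1, 1  → R1 = 31 + 1 = 32
  MUL R1, 1  → R1 = 32 * 1 = 32
  ADD R1, 4  → R1 = 32 + 4 = 36
Final: R1 = 36

36


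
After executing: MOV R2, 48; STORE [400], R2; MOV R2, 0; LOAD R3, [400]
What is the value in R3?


Register and memory trace:
  MOV R2, 48  → R2 = 48
  STORE [400], R2  → mem[400] = 48
  MOV R2, 0  → R2 = 0
  LOAD R3, [400]  → R3 = mem[400] = 48
Final: R3 = 48

48


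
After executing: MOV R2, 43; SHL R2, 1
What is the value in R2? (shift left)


Register state trace:
  MOV R2, 43  → R2 = 43
  SHL R2, 1  → R2 = 43 << 1 = 43 * 2^1 = 86
Final: R2 = 86

86


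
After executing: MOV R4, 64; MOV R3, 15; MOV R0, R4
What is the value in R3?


Register state trace:
  MOV R4, 64  → R4 = 64
  MOV R3, 15  → R3 = 15
  MOV R0, R4  → R0 = 64
Final: R3 = 15

15


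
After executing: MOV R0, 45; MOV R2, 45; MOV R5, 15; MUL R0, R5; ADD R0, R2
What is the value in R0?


Register state trace:
  MOV R0, 45  → R0 = 45
  MOV R2, 45  → R2 = 45
  MOV R5, 15  → R5 = 15
  MUL R0, R5  → R0 = 45 * 15 = 675
  ADD R0, R2  → R0 = 675 + 45 = 720
Final: R0 = 720

720


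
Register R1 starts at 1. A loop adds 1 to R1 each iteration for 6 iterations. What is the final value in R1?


Starting value: R1 = 1
  Iter 1: R1 = 1 + 1 = 2
  Iter 2: R1 = 2 + 1 = 3
  Iter 3: R1 = 3 + 1 = 4
  Iter 4: R1 = 4 + 1 = 5
  Iter 5: R1 = 5 + 1 = 6
  Iter 6: R1 = 6 + 1 = 7
Final: R1 = 7

7


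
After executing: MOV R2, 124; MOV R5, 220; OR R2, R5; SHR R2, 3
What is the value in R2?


Register state trace:
  MOV R2, 124  → R2 = 124 (0b01111100)
  MOV R5, 220  → R5 = 220 (0b11011100)
  OR R2, R5  → R2 = 124 OR 220 = 252 (0b11111100)
  SHR R2, 3  → R2 = 252 >> 3 = 31
Final: R2 = 31

31


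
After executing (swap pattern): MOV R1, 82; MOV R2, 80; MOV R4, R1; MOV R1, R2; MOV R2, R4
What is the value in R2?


Register state trace (swap pattern):
  MOV R1, 82  → R1 = 82
  MOV R2, 80  → R2 = 80
  MOV R4, R1  → R4 = 82  (save R1)
  MOV R1, R2  → R1 = 80  (R1 gets R2's value)
  MOV R2, R4  → R2 = 82  (R2 gets saved value)
Final: R2 = 82

82


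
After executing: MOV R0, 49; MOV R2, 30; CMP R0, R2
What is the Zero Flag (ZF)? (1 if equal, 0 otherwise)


Register state trace:
  MOV R0, 49  → R0 = 49
  MOV R2, 30  → R2 = 30
  CMP R0, R2  → computes 49 - 30 = 19
  Result is nonzero, so values are not equal
ZF = 0

0


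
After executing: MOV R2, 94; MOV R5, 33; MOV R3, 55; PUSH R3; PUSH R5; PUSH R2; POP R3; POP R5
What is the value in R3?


Stack trace (top is rightmost):
  MOV R2, 94  → R2 = 94
  MOV R5, 33  → R5 = 33
  MOV R3, 55  → R3 = 55
  PUSH R3  → stack: [55]
  PUSH R5  → stack: [55, 33]
  PUSH R2  → stack: [55, 33, 94]
  POP R3  → R3 = 94, stack: [55, 33]
  POP R5  → R5 = 33, stack: [55]
Final: R3 = 94

94


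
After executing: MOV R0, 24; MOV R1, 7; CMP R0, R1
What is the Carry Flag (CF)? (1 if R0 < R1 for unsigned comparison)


Register state trace:
  MOV R0, 24  → R0 = 24
  MOV R1, 7  → R1 = 7
  CMP R0, R1  → unsigned 24 - 7: no borrow
  24 >= 7, so CF = 0
CF = 0

0


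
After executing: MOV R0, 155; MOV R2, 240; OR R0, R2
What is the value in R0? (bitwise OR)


Register state trace:
  MOV R0, 155  → R0 = 155 (0b10011011)
  MOV R2, 240  → R2 = 240 (0b11110000)
  OR R0, R2   → R0 = 155 OR 240 = 251 (0b11111011)
Final: R0 = 251

251


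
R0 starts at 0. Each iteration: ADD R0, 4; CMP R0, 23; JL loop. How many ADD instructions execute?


Loop trace (R0 starts at 0, target 23, step 4):
  ADD #1: R0 = 0 + 4 = 4  → 4 < 23, loop
  ADD #2: R0 = 4 + 4 = 8  → 8 < 23, loop
  ADD #3: R0 = 8 + 4 = 12  → 12 < 23, loop
  ADD #4: R0 = 12 + 4 = 16  → 16 < 23, loop
  ADD #5: R0 = 16 + 4 = 20  → 20 < 23, loop
  ADD #6: R0 = 20 + 4 = 24  → 24 >= 23, exit
Total ADD instructions: 6

6


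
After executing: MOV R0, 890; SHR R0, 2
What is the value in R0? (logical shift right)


Register state trace:
  MOV R0, 890  → R0 = 890
  SHR R0, 2  → R0 = 890 >> 2 = 890 // 2^2 = 222
Final: R0 = 222

222


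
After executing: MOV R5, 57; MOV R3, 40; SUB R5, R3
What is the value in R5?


Register state trace:
  MOV R5, 57  → R5 = 57
  MOV R3, 40  → R3 = 40
  SUB R5, R3  → R5 = 57 - 40 = 17
Final: R5 = 17

17


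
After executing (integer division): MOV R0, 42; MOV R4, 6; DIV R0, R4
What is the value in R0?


Register state trace:
  MOV R0, 42  → R0 = 42
  MOV R4, 6  → R4 = 6
  DIV R0, R4  → R0 = 42 // 6 = 7
Final: R0 = 7

7


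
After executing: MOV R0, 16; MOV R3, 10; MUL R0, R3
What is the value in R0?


Register state trace:
  MOV R0, 16  → R0 = 16
  MOV R3, 10  → R3 = 10
  MUL R0, R3  → R0 = 16 * 10 = 160
Final: R0 = 160

160


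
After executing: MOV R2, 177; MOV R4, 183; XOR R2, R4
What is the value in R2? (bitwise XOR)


Register state trace:
  MOV R2, 177  → R2 = 177 (0b10110001)
  MOV R4, 183  → R4 = 183 (0b10110111)
  XOR R2, R4  → R2 = 177 XOR 183 = 6 (0b00000110)
Final: R2 = 6

6


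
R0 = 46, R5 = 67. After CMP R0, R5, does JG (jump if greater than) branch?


Trace:
  R0 = 46, R5 = 67
  CMP R0, R5  → compares 46 vs 67
  JG checks: is 46 greater than 67?
  46 < 67, so condition is false
Branch taken: No

No


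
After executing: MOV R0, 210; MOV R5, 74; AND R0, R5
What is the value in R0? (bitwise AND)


Register state trace:
  MOV R0, 210  → R0 = 210 (0b11010010)
  MOV R5, 74  → R5 = 74 (0b01001010)
  AND R0, R5  → R0 = 210 AND 74 = 66 (0b01000010)
Final: R0 = 66

66


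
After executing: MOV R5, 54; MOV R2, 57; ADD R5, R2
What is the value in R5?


Register state trace:
  MOV R5, 54  → R5 = 54
  MOV R2, 57  → R2 = 57
  ADD R5, R2  → R5 = 54 + 57 = 111
Final: R5 = 111

111


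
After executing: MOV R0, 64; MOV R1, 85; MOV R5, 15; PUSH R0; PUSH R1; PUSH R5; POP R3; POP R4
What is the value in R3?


Stack trace (top is rightmost):
  MOV R0, 64  → R0 = 64
  MOV R1, 85  → R1 = 85
  MOV R5, 15  → R5 = 15
  PUSH R0  → stack: [64]
  PUSH R1  → stack: [64, 85]
  PUSH R5  → stack: [64, 85, 15]
  POP R3  → R3 = 15, stack: [64, 85]
  POP R4  → R4 = 85, stack: [64]
Final: R3 = 15

15


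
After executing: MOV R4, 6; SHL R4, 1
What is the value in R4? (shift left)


Register state trace:
  MOV R4, 6  → R4 = 6
  SHL R4, 1  → R4 = 6 << 1 = 6 * 2^1 = 12
Final: R4 = 12

12


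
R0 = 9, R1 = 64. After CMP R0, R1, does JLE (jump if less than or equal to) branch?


Trace:
  R0 = 9, R1 = 64
  CMP R0, R1  → compares 9 vs 64
  JLE checks: is 9 less than or equal to 64?
  9 < 64, so condition is true
Branch taken: Yes

Yes


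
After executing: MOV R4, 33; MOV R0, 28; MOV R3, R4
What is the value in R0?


Register state trace:
  MOV R4, 33  → R4 = 33
  MOV R0, 28  → R0 = 28
  MOV R3, R4  → R3 = 33
Final: R0 = 28

28


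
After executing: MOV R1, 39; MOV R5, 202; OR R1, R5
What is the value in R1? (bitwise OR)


Register state trace:
  MOV R1, 39  → R1 = 39 (0b00100111)
  MOV R5, 202  → R5 = 202 (0b11001010)
  OR R1, R5   → R1 = 39 OR 202 = 239 (0b11101111)
Final: R1 = 239

239


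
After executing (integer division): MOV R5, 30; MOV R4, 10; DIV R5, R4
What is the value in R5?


Register state trace:
  MOV R5, 30  → R5 = 30
  MOV R4, 10  → R4 = 10
  DIV R5, R4  → R5 = 30 // 10 = 3
Final: R5 = 3

3


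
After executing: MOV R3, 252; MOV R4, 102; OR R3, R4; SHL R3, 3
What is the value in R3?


Register state trace:
  MOV R3, 252  → R3 = 252 (0b11111100)
  MOV R4, 102  → R4 = 102 (0b01100110)
  OR R3, R4  → R3 = 252 OR 102 = 254 (0b11111110)
  SHL R3, 3  → R3 = 254 << 3 = 2032
Final: R3 = 2032

2032


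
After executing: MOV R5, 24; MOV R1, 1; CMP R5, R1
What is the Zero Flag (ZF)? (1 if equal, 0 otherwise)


Register state trace:
  MOV R5, 24  → R5 = 24
  MOV R1, 1  → R1 = 1
  CMP R5, R1  → computes 24 - 1 = 23
  Result is nonzero, so values are not equal
ZF = 0

0


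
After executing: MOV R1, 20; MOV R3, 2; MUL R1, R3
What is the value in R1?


Register state trace:
  MOV R1, 20  → R1 = 20
  MOV R3, 2  → R3 = 2
  MUL R1, R3  → R1 = 20 * 2 = 40
Final: R1 = 40

40


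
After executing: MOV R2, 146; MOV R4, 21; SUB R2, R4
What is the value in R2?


Register state trace:
  MOV R2, 146  → R2 = 146
  MOV R4, 21  → R4 = 21
  SUB R2, R4  → R2 = 146 - 21 = 125
Final: R2 = 125

125


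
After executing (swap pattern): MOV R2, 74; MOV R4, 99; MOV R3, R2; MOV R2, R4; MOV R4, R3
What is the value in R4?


Register state trace (swap pattern):
  MOV R2, 74  → R2 = 74
  MOV R4, 99  → R4 = 99
  MOV R3, R2  → R3 = 74  (save R2)
  MOV R2, R4  → R2 = 99  (R2 gets R4's value)
  MOV R4, R3  → R4 = 74  (R4 gets saved value)
Final: R4 = 74

74


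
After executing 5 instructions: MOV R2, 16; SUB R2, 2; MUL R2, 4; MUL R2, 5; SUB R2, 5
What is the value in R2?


Register state trace:
  MOV R2, 16  → R2 = 16
  SUB R2, 2  → R2 = 16 - 2 = 14
  MUL R2, 4  → R2 = 14 * 4 = 56
  MUL R2, 5  → R2 = 56 * 5 = 280
  SUB R2, 5  → R2 = 280 - 5 = 275
Final: R2 = 275

275


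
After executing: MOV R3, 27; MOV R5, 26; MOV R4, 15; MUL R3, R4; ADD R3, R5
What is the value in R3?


Register state trace:
  MOV R3, 27  → R3 = 27
  MOV R5, 26  → R5 = 26
  MOV R4, 15  → R4 = 15
  MUL R3, R4  → R3 = 27 * 15 = 405
  ADD R3, R5  → R3 = 405 + 26 = 431
Final: R3 = 431

431


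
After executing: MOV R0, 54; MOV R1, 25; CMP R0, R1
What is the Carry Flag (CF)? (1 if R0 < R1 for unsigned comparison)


Register state trace:
  MOV R0, 54  → R0 = 54
  MOV R1, 25  → R1 = 25
  CMP R0, R1  → unsigned 54 - 25: no borrow
  54 >= 25, so CF = 0
CF = 0

0


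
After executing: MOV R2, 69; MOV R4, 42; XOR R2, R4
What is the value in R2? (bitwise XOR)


Register state trace:
  MOV R2, 69  → R2 = 69 (0b01000101)
  MOV R4, 42  → R4 = 42 (0b00101010)
  XOR R2, R4  → R2 = 69 XOR 42 = 111 (0b01101111)
Final: R2 = 111

111


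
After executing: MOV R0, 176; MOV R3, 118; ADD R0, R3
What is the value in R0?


Register state trace:
  MOV R0, 176  → R0 = 176
  MOV R3, 118  → R3 = 118
  ADD R0, R3  → R0 = 176 + 118 = 294
Final: R0 = 294

294


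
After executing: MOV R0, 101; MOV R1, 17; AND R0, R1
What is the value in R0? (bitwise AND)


Register state trace:
  MOV R0, 101  → R0 = 101 (0b01100101)
  MOV R1, 17  → R1 = 17 (0b00010001)
  AND R0, R1  → R0 = 101 AND 17 = 1 (0b00000001)
Final: R0 = 1

1


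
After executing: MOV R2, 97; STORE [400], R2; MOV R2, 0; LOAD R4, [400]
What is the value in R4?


Register and memory trace:
  MOV R2, 97  → R2 = 97
  STORE [400], R2  → mem[400] = 97
  MOV R2, 0  → R2 = 0
  LOAD R4, [400]  → R4 = mem[400] = 97
Final: R4 = 97

97


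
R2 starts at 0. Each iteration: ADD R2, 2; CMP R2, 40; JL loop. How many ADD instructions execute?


Loop trace (R2 starts at 0, target 40, step 2):
  ADD #1: R2 = 0 + 2 = 2  → 2 < 40, loop
  ADD #2: R2 = 2 + 2 = 4  → 4 < 40, loop
  ADD #3: R2 = 4 + 2 = 6  → 6 < 40, loop
  ADD #4: R2 = 6 + 2 = 8  → 8 < 40, loop
  ADD #5: R2 = 8 + 2 = 10  → 10 < 40, loop
  ADD #6: R2 = 10 + 2 = 12  → 12 < 40, loop
  ADD #7: R2 = 12 + 2 = 14  → 14 < 40, loop
  ADD #8: R2 = 14 + 2 = 16  → 16 < 40, loop
  ADD #9: R2 = 16 + 2 = 18  → 18 < 40, loop
  ADD #10: R2 = 18 + 2 = 20  → 20 < 40, loop
  ADD #11: R2 = 20 + 2 = 22  → 22 < 40, loop
  ADD #12: R2 = 22 + 2 = 24  → 24 < 40, loop
  ADD #13: R2 = 24 + 2 = 26  → 26 < 40, loop
  ADD #14: R2 = 26 + 2 = 28  → 28 < 40, loop
  ADD #15: R2 = 28 + 2 = 30  → 30 < 40, loop
  ADD #16: R2 = 30 + 2 = 32  → 32 < 40, loop
  ADD #17: R2 = 32 + 2 = 34  → 34 < 40, loop
  ADD #18: R2 = 34 + 2 = 36  → 36 < 40, loop
  ADD #19: R2 = 36 + 2 = 38  → 38 < 40, loop
  ADD #20: R2 = 38 + 2 = 40  → 40 >= 40, exit
Total ADD instructions: 20

20


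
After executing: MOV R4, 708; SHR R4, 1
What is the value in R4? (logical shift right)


Register state trace:
  MOV R4, 708  → R4 = 708
  SHR R4, 1  → R4 = 708 >> 1 = 708 // 2^1 = 354
Final: R4 = 354

354


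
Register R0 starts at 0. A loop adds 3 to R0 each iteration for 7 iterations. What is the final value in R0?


Starting value: R0 = 0
  Iter 1: R0 = 0 + 3 = 3
  Iter 2: R0 = 3 + 3 = 6
  Iter 3: R0 = 6 + 3 = 9
  Iter 4: R0 = 9 + 3 = 12
  Iter 5: R0 = 12 + 3 = 15
  Iter 6: R0 = 15 + 3 = 18
  Iter 7: R0 = 18 + 3 = 21
Final: R0 = 21

21


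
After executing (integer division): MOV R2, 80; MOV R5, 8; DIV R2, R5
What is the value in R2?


Register state trace:
  MOV R2, 80  → R2 = 80
  MOV R5, 8  → R5 = 8
  DIV R2, R5  → R2 = 80 // 8 = 10
Final: R2 = 10

10


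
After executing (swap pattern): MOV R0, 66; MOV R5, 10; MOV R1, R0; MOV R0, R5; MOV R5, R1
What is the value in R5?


Register state trace (swap pattern):
  MOV R0, 66  → R0 = 66
  MOV R5, 10  → R5 = 10
  MOV R1, R0  → R1 = 66  (save R0)
  MOV R0, R5  → R0 = 10  (R0 gets R5's value)
  MOV R5, R1  → R5 = 66  (R5 gets saved value)
Final: R5 = 66

66


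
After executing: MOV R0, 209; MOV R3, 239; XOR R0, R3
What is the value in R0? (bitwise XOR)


Register state trace:
  MOV R0, 209  → R0 = 209 (0b11010001)
  MOV R3, 239  → R3 = 239 (0b11101111)
  XOR R0, R3  → R0 = 209 XOR 239 = 62 (0b00111110)
Final: R0 = 62

62


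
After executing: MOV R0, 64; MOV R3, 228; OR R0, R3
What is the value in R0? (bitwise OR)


Register state trace:
  MOV R0, 64  → R0 = 64 (0b01000000)
  MOV R3, 228  → R3 = 228 (0b11100100)
  OR R0, R3   → R0 = 64 OR 228 = 228 (0b11100100)
Final: R0 = 228

228


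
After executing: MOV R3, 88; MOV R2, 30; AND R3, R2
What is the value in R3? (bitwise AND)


Register state trace:
  MOV R3, 88  → R3 = 88 (0b01011000)
  MOV R2, 30  → R2 = 30 (0b00011110)
  AND R3, R2  → R3 = 88 AND 30 = 24 (0b00011000)
Final: R3 = 24

24


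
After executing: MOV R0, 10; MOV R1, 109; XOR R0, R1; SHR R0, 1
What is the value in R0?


Register state trace:
  MOV R0, 10  → R0 = 10 (0b00001010)
  MOV R1, 109  → R1 = 109 (0b01101101)
  XOR R0, R1  → R0 = 10 XOR 109 = 103 (0b01100111)
  SHR R0, 1  → R0 = 103 >> 1 = 51
Final: R0 = 51

51


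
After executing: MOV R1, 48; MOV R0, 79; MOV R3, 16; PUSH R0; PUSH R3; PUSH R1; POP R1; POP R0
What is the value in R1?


Stack trace (top is rightmost):
  MOV R1, 48  → R1 = 48
  MOV R0, 79  → R0 = 79
  MOV R3, 16  → R3 = 16
  PUSH R0  → stack: [79]
  PUSH R3  → stack: [79, 16]
  PUSH R1  → stack: [79, 16, 48]
  POP R1  → R1 = 48, stack: [79, 16]
  POP R0  → R0 = 16, stack: [79]
Final: R1 = 48

48


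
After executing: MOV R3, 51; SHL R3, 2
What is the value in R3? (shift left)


Register state trace:
  MOV R3, 51  → R3 = 51
  SHL R3, 2  → R3 = 51 << 2 = 51 * 2^2 = 204
Final: R3 = 204

204


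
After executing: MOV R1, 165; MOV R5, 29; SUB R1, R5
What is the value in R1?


Register state trace:
  MOV R1, 165  → R1 = 165
  MOV R5, 29  → R5 = 29
  SUB R1, R5  → R1 = 165 - 29 = 136
Final: R1 = 136

136


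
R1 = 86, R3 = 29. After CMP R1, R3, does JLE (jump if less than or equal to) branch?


Trace:
  R1 = 86, R3 = 29
  CMP R1, R3  → compares 86 vs 29
  JLE checks: is 86 less than or equal to 29?
  86 > 29, so condition is false
Branch taken: No

No


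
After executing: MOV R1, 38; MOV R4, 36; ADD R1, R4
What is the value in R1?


Register state trace:
  MOV R1, 38  → R1 = 38
  MOV R4, 36  → R4 = 36
  ADD R1, R4  → R1 = 38 + 36 = 74
Final: R1 = 74

74


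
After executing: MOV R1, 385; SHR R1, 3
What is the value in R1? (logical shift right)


Register state trace:
  MOV R1, 385  → R1 = 385
  SHR R1, 3  → R1 = 385 >> 3 = 385 // 2^3 = 48
Final: R1 = 48

48


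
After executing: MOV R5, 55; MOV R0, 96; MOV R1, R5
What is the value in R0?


Register state trace:
  MOV R5, 55  → R5 = 55
  MOV R0, 96  → R0 = 96
  MOV R1, R5  → R1 = 55
Final: R0 = 96

96


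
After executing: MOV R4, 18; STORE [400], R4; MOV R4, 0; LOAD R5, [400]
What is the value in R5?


Register and memory trace:
  MOV R4, 18  → R4 = 18
  STORE [400], R4  → mem[400] = 18
  MOV R4, 0  → R4 = 0
  LOAD R5, [400]  → R5 = mem[400] = 18
Final: R5 = 18

18


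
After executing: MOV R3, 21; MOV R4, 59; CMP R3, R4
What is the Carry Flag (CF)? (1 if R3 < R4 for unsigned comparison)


Register state trace:
  MOV R3, 21  → R3 = 21
  MOV R4, 59  → R4 = 59
  CMP R3, R4  → unsigned 21 - 59: borrow occurs
  21 < 59, so CF = 1
CF = 1

1


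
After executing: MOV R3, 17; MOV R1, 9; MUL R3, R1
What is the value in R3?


Register state trace:
  MOV R3, 17  → R3 = 17
  MOV R1, 9  → R1 = 9
  MUL R3, R1  → R3 = 17 * 9 = 153
Final: R3 = 153

153


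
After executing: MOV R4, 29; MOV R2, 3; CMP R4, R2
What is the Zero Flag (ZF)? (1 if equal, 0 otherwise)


Register state trace:
  MOV R4, 29  → R4 = 29
  MOV R2, 3  → R2 = 3
  CMP R4, R2  → computes 29 - 3 = 26
  Result is nonzero, so values are not equal
ZF = 0

0


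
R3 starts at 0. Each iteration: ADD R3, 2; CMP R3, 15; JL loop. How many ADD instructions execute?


Loop trace (R3 starts at 0, target 15, step 2):
  ADD #1: R3 = 0 + 2 = 2  → 2 < 15, loop
  ADD #2: R3 = 2 + 2 = 4  → 4 < 15, loop
  ADD #3: R3 = 4 + 2 = 6  → 6 < 15, loop
  ADD #4: R3 = 6 + 2 = 8  → 8 < 15, loop
  ADD #5: R3 = 8 + 2 = 10  → 10 < 15, loop
  ADD #6: R3 = 10 + 2 = 12  → 12 < 15, loop
  ADD #7: R3 = 12 + 2 = 14  → 14 < 15, loop
  ADD #8: R3 = 14 + 2 = 16  → 16 >= 15, exit
Total ADD instructions: 8

8


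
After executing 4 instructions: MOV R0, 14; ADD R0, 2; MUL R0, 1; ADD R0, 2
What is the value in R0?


Register state trace:
  MOV R0, 14  → R0 = 14
  ADD R0, 2  → R0 = 14 + 2 = 16
  MUL R0, 1  → R0 = 16 * 1 = 16
  ADD R0, 2  → R0 = 16 + 2 = 18
Final: R0 = 18

18


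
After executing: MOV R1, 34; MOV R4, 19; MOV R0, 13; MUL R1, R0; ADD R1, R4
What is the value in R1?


Register state trace:
  MOV R1, 34  → R1 = 34
  MOV R4, 19  → R4 = 19
  MOV R0, 13  → R0 = 13
  MUL R1, R0  → R1 = 34 * 13 = 442
  ADD R1, R4  → R1 = 442 + 19 = 461
Final: R1 = 461

461


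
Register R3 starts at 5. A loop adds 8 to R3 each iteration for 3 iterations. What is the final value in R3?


Starting value: R3 = 5
  Iter 1: R3 = 5 + 8 = 13
  Iter 2: R3 = 13 + 8 = 21
  Iter 3: R3 = 21 + 8 = 29
Final: R3 = 29

29


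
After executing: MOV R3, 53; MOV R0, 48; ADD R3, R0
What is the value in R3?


Register state trace:
  MOV R3, 53  → R3 = 53
  MOV R0, 48  → R0 = 48
  ADD R3, R0  → R3 = 53 + 48 = 101
Final: R3 = 101

101


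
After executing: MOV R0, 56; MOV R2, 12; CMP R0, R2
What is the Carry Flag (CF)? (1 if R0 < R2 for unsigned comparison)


Register state trace:
  MOV R0, 56  → R0 = 56
  MOV R2, 12  → R2 = 12
  CMP R0, R2  → unsigned 56 - 12: no borrow
  56 >= 12, so CF = 0
CF = 0

0


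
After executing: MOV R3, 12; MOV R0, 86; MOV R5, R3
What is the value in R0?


Register state trace:
  MOV R3, 12  → R3 = 12
  MOV R0, 86  → R0 = 86
  MOV R5, R3  → R5 = 12
Final: R0 = 86

86


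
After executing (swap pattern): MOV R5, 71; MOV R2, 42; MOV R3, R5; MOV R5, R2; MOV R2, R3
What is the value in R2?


Register state trace (swap pattern):
  MOV R5, 71  → R5 = 71
  MOV R2, 42  → R2 = 42
  MOV R3, R5  → R3 = 71  (save R5)
  MOV R5, R2  → R5 = 42  (R5 gets R2's value)
  MOV R2, R3  → R2 = 71  (R2 gets saved value)
Final: R2 = 71

71


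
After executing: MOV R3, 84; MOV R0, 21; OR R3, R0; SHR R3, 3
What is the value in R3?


Register state trace:
  MOV R3, 84  → R3 = 84 (0b01010100)
  MOV R0, 21  → R0 = 21 (0b00010101)
  OR R3, R0  → R3 = 84 OR 21 = 85 (0b01010101)
  SHR R3, 3  → R3 = 85 >> 3 = 10
Final: R3 = 10

10


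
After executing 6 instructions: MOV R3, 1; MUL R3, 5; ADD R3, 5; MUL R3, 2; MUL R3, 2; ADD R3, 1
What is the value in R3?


Register state trace:
  MOV R3, 1  → R3 = 1
  MUL R3, 5  → R3 = 1 * 5 = 5
  ADD R3, 5  → R3 = 5 + 5 = 10
  MUL R3, 2  → R3 = 10 * 2 = 20
  MUL R3, 2  → R3 = 20 * 2 = 40
  ADD R3, 1  → R3 = 40 + 1 = 41
Final: R3 = 41

41


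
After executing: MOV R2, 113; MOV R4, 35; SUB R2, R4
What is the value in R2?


Register state trace:
  MOV R2, 113  → R2 = 113
  MOV R4, 35  → R4 = 35
  SUB R2, R4  → R2 = 113 - 35 = 78
Final: R2 = 78

78


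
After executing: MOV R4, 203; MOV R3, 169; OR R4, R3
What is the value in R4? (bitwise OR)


Register state trace:
  MOV R4, 203  → R4 = 203 (0b11001011)
  MOV R3, 169  → R3 = 169 (0b10101001)
  OR R4, R3   → R4 = 203 OR 169 = 235 (0b11101011)
Final: R4 = 235

235


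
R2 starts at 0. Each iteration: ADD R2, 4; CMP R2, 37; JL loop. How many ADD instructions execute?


Loop trace (R2 starts at 0, target 37, step 4):
  ADD #1: R2 = 0 + 4 = 4  → 4 < 37, loop
  ADD #2: R2 = 4 + 4 = 8  → 8 < 37, loop
  ADD #3: R2 = 8 + 4 = 12  → 12 < 37, loop
  ADD #4: R2 = 12 + 4 = 16  → 16 < 37, loop
  ADD #5: R2 = 16 + 4 = 20  → 20 < 37, loop
  ADD #6: R2 = 20 + 4 = 24  → 24 < 37, loop
  ADD #7: R2 = 24 + 4 = 28  → 28 < 37, loop
  ADD #8: R2 = 28 + 4 = 32  → 32 < 37, loop
  ADD #9: R2 = 32 + 4 = 36  → 36 < 37, loop
  ADD #10: R2 = 36 + 4 = 40  → 40 >= 37, exit
Total ADD instructions: 10

10


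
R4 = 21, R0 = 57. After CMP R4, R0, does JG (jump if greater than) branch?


Trace:
  R4 = 21, R0 = 57
  CMP R4, R0  → compares 21 vs 57
  JG checks: is 21 greater than 57?
  21 < 57, so condition is false
Branch taken: No

No


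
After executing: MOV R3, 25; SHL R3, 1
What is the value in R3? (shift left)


Register state trace:
  MOV R3, 25  → R3 = 25
  SHL R3, 1  → R3 = 25 << 1 = 25 * 2^1 = 50
Final: R3 = 50

50


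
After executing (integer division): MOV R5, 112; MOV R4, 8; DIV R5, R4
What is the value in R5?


Register state trace:
  MOV R5, 112  → R5 = 112
  MOV R4, 8  → R4 = 8
  DIV R5, R4  → R5 = 112 // 8 = 14
Final: R5 = 14

14


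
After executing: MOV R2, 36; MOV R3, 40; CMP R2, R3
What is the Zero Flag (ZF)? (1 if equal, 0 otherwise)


Register state trace:
  MOV R2, 36  → R2 = 36
  MOV R3, 40  → R3 = 40
  CMP R2, R3  → computes 36 - 40 = -4
  Result is nonzero, so values are not equal
ZF = 0

0


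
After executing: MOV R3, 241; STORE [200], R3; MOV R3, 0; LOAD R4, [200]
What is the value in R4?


Register and memory trace:
  MOV R3, 241  → R3 = 241
  STORE [200], R3  → mem[200] = 241
  MOV R3, 0  → R3 = 0
  LOAD R4, [200]  → R4 = mem[200] = 241
Final: R4 = 241

241


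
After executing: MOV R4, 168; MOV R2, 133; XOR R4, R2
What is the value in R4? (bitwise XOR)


Register state trace:
  MOV R4, 168  → R4 = 168 (0b10101000)
  MOV R2, 133  → R2 = 133 (0b10000101)
  XOR R4, R2  → R4 = 168 XOR 133 = 45 (0b00101101)
Final: R4 = 45

45


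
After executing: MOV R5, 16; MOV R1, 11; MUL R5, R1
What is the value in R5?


Register state trace:
  MOV R5, 16  → R5 = 16
  MOV R1, 11  → R1 = 11
  MUL R5, R1  → R5 = 16 * 11 = 176
Final: R5 = 176

176


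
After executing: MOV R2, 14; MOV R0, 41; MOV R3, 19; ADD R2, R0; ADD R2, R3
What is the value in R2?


Register state trace:
  MOV R2, 14  → R2 = 14
  MOV R0, 41  → R0 = 41
  MOV R3, 19  → R3 = 19
  ADD R2, R0  → R2 = 14 + 41 = 55
  ADD R2, R3  → R2 = 55 + 19 = 74
Final: R2 = 74

74


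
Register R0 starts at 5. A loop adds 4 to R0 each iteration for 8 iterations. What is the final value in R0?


Starting value: R0 = 5
  Iter 1: R0 = 5 + 4 = 9
  Iter 2: R0 = 9 + 4 = 13
  Iter 3: R0 = 13 + 4 = 17
  Iter 4: R0 = 17 + 4 = 21
  Iter 5: R0 = 21 + 4 = 25
  Iter 6: R0 = 25 + 4 = 29
  Iter 7: R0 = 29 + 4 = 33
  Iter 8: R0 = 33 + 4 = 37
Final: R0 = 37

37


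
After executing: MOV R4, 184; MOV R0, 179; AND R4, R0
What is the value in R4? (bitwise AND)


Register state trace:
  MOV R4, 184  → R4 = 184 (0b10111000)
  MOV R0, 179  → R0 = 179 (0b10110011)
  AND R4, R0  → R4 = 184 AND 179 = 176 (0b10110000)
Final: R4 = 176

176


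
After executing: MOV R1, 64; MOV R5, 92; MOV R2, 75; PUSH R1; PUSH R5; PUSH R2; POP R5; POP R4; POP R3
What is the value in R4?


Stack trace (top is rightmost):
  MOV R1, 64  → R1 = 64
  MOV R5, 92  → R5 = 92
  MOV R2, 75  → R2 = 75
  PUSH R1  → stack: [64]
  PUSH R5  → stack: [64, 92]
  PUSH R2  → stack: [64, 92, 75]
  POP R5  → R5 = 75, stack: [64, 92]
  POP R4  → R4 = 92, stack: [64]
  POP R3  → R3 = 64, stack: []
Final: R4 = 92

92


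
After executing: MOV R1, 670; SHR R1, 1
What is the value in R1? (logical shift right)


Register state trace:
  MOV R1, 670  → R1 = 670
  SHR R1, 1  → R1 = 670 >> 1 = 670 // 2^1 = 335
Final: R1 = 335

335


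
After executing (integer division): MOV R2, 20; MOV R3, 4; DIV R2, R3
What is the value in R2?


Register state trace:
  MOV R2, 20  → R2 = 20
  MOV R3, 4  → R3 = 4
  DIV R2, R3  → R2 = 20 // 4 = 5
Final: R2 = 5

5


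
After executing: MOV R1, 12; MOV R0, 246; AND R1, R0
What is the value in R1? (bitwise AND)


Register state trace:
  MOV R1, 12  → R1 = 12 (0b00001100)
  MOV R0, 246  → R0 = 246 (0b11110110)
  AND R1, R0  → R1 = 12 AND 246 = 4 (0b00000100)
Final: R1 = 4

4


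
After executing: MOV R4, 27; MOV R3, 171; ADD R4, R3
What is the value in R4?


Register state trace:
  MOV R4, 27  → R4 = 27
  MOV R3, 171  → R3 = 171
  ADD R4, R3  → R4 = 27 + 171 = 198
Final: R4 = 198

198


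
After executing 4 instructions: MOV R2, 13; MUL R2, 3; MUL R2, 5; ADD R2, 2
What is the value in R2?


Register state trace:
  MOV R2, 13  → R2 = 13
  MUL R2, 3  → R2 = 13 * 3 = 39
  MUL R2, 5  → R2 = 39 * 5 = 195
  ADD R2, 2  → R2 = 195 + 2 = 197
Final: R2 = 197

197


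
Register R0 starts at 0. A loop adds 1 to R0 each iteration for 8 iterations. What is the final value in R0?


Starting value: R0 = 0
  Iter 1: R0 = 0 + 1 = 1
  Iter 2: R0 = 1 + 1 = 2
  Iter 3: R0 = 2 + 1 = 3
  Iter 4: R0 = 3 + 1 = 4
  Iter 5: R0 = 4 + 1 = 5
  Iter 6: R0 = 5 + 1 = 6
  Iter 7: R0 = 6 + 1 = 7
  Iter 8: R0 = 7 + 1 = 8
Final: R0 = 8

8


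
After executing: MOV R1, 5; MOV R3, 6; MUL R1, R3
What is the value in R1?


Register state trace:
  MOV R1, 5  → R1 = 5
  MOV R3, 6  → R3 = 6
  MUL R1, R3  → R1 = 5 * 6 = 30
Final: R1 = 30

30


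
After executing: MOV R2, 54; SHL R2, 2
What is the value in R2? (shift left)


Register state trace:
  MOV R2, 54  → R2 = 54
  SHL R2, 2  → R2 = 54 << 2 = 54 * 2^2 = 216
Final: R2 = 216

216


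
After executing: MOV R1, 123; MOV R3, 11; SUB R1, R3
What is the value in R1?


Register state trace:
  MOV R1, 123  → R1 = 123
  MOV R3, 11  → R3 = 11
  SUB R1, R3  → R1 = 123 - 11 = 112
Final: R1 = 112

112


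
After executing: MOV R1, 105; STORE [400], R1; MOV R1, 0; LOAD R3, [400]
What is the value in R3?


Register and memory trace:
  MOV R1, 105  → R1 = 105
  STORE [400], R1  → mem[400] = 105
  MOV R1, 0  → R1 = 0
  LOAD R3, [400]  → R3 = mem[400] = 105
Final: R3 = 105

105


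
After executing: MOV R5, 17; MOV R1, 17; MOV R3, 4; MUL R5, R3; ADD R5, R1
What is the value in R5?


Register state trace:
  MOV R5, 17  → R5 = 17
  MOV R1, 17  → R1 = 17
  MOV R3, 4  → R3 = 4
  MUL R5, R3  → R5 = 17 * 4 = 68
  ADD R5, R1  → R5 = 68 + 17 = 85
Final: R5 = 85

85


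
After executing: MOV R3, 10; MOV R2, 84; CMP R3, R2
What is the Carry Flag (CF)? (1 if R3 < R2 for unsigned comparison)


Register state trace:
  MOV R3, 10  → R3 = 10
  MOV R2, 84  → R2 = 84
  CMP R3, R2  → unsigned 10 - 84: borrow occurs
  10 < 84, so CF = 1
CF = 1

1


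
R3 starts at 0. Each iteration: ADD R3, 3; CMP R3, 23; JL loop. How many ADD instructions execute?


Loop trace (R3 starts at 0, target 23, step 3):
  ADD #1: R3 = 0 + 3 = 3  → 3 < 23, loop
  ADD #2: R3 = 3 + 3 = 6  → 6 < 23, loop
  ADD #3: R3 = 6 + 3 = 9  → 9 < 23, loop
  ADD #4: R3 = 9 + 3 = 12  → 12 < 23, loop
  ADD #5: R3 = 12 + 3 = 15  → 15 < 23, loop
  ADD #6: R3 = 15 + 3 = 18  → 18 < 23, loop
  ADD #7: R3 = 18 + 3 = 21  → 21 < 23, loop
  ADD #8: R3 = 21 + 3 = 24  → 24 >= 23, exit
Total ADD instructions: 8

8


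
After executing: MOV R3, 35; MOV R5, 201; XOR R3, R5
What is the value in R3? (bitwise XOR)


Register state trace:
  MOV R3, 35  → R3 = 35 (0b00100011)
  MOV R5, 201  → R5 = 201 (0b11001001)
  XOR R3, R5  → R3 = 35 XOR 201 = 234 (0b11101010)
Final: R3 = 234

234


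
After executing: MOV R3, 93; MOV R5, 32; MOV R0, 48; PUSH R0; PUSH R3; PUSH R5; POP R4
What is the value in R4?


Stack trace (top is rightmost):
  MOV R3, 93  → R3 = 93
  MOV R5, 32  → R5 = 32
  MOV R0, 48  → R0 = 48
  PUSH R0  → stack: [48]
  PUSH R3  → stack: [48, 93]
  PUSH R5  → stack: [48, 93, 32]
  POP R4  → R4 = 32, stack: [48, 93]
Final: R4 = 32

32


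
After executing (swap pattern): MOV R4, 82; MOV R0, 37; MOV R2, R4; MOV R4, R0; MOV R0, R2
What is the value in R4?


Register state trace (swap pattern):
  MOV R4, 82  → R4 = 82
  MOV R0, 37  → R0 = 37
  MOV R2, R4  → R2 = 82  (save R4)
  MOV R4, R0  → R4 = 37  (R4 gets R0's value)
  MOV R0, R2  → R0 = 82  (R0 gets saved value)
Final: R4 = 37

37


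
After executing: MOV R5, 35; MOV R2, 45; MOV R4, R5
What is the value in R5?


Register state trace:
  MOV R5, 35  → R5 = 35
  MOV R2, 45  → R2 = 45
  MOV R4, R5  → R4 = 35
Final: R5 = 35

35


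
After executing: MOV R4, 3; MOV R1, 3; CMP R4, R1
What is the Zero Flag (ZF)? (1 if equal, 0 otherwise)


Register state trace:
  MOV R4, 3  → R4 = 3
  MOV R1, 3  → R1 = 3
  CMP R4, R1  → computes 3 - 3 = 0
  Result is zero, so values are equal
ZF = 1

1


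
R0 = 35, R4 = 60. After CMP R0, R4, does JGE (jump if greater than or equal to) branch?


Trace:
  R0 = 35, R4 = 60
  CMP R0, R4  → compares 35 vs 60
  JGE checks: is 35 greater than or equal to 60?
  35 < 60, so condition is false
Branch taken: No

No


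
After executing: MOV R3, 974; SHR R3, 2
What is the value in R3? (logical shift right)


Register state trace:
  MOV R3, 974  → R3 = 974
  SHR R3, 2  → R3 = 974 >> 2 = 974 // 2^2 = 243
Final: R3 = 243

243


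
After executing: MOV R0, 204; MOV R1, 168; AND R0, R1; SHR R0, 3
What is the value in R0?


Register state trace:
  MOV R0, 204  → R0 = 204 (0b11001100)
  MOV R1, 168  → R1 = 168 (0b10101000)
  AND R0, R1  → R0 = 204 AND 168 = 136 (0b10001000)
  SHR R0, 3  → R0 = 136 >> 3 = 17
Final: R0 = 17

17


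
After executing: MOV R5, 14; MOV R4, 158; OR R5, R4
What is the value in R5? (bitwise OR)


Register state trace:
  MOV R5, 14  → R5 = 14 (0b00001110)
  MOV R4, 158  → R4 = 158 (0b10011110)
  OR R5, R4   → R5 = 14 OR 158 = 158 (0b10011110)
Final: R5 = 158

158


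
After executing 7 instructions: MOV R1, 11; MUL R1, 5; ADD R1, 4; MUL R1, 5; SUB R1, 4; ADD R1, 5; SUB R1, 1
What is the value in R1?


Register state trace:
  MOV R1, 11  → R1 = 11
  MUL R1, 5  → R1 = 11 * 5 = 55
  ADD R1, 4  → R1 = 55 + 4 = 59
  MUL R1, 5  → R1 = 59 * 5 = 295
  SUB R1, 4  → R1 = 295 - 4 = 291
  ADD R1, 5  → R1 = 291 + 5 = 296
  SUB R1, 1  → R1 = 296 - 1 = 295
Final: R1 = 295

295


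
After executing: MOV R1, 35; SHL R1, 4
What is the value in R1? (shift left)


Register state trace:
  MOV R1, 35  → R1 = 35
  SHL R1, 4  → R1 = 35 << 4 = 35 * 2^4 = 560
Final: R1 = 560

560


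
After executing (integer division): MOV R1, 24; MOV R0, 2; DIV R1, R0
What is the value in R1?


Register state trace:
  MOV R1, 24  → R1 = 24
  MOV R0, 2  → R0 = 2
  DIV R1, R0  → R1 = 24 // 2 = 12
Final: R1 = 12

12


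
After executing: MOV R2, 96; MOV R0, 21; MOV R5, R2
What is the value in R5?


Register state trace:
  MOV R2, 96  → R2 = 96
  MOV R0, 21  → R0 = 21
  MOV R5, R2  → R5 = 96
Final: R5 = 96

96


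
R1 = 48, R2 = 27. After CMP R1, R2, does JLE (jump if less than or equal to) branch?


Trace:
  R1 = 48, R2 = 27
  CMP R1, R2  → compares 48 vs 27
  JLE checks: is 48 less than or equal to 27?
  48 > 27, so condition is false
Branch taken: No

No


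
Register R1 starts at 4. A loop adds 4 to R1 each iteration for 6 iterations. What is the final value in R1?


Starting value: R1 = 4
  Iter 1: R1 = 4 + 4 = 8
  Iter 2: R1 = 8 + 4 = 12
  Iter 3: R1 = 12 + 4 = 16
  Iter 4: R1 = 16 + 4 = 20
  Iter 5: R1 = 20 + 4 = 24
  Iter 6: R1 = 24 + 4 = 28
Final: R1 = 28

28


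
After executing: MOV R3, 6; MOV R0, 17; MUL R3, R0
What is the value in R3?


Register state trace:
  MOV R3, 6  → R3 = 6
  MOV R0, 17  → R0 = 17
  MUL R3, R0  → R3 = 6 * 17 = 102
Final: R3 = 102

102


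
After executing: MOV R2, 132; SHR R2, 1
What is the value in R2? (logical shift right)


Register state trace:
  MOV R2, 132  → R2 = 132
  SHR R2, 1  → R2 = 132 >> 1 = 132 // 2^1 = 66
Final: R2 = 66

66


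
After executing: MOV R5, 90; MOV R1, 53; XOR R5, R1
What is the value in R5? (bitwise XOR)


Register state trace:
  MOV R5, 90  → R5 = 90 (0b01011010)
  MOV R1, 53  → R1 = 53 (0b00110101)
  XOR R5, R1  → R5 = 90 XOR 53 = 111 (0b01101111)
Final: R5 = 111

111


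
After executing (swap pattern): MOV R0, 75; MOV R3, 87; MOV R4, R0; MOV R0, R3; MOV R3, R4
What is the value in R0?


Register state trace (swap pattern):
  MOV R0, 75  → R0 = 75
  MOV R3, 87  → R3 = 87
  MOV R4, R0  → R4 = 75  (save R0)
  MOV R0, R3  → R0 = 87  (R0 gets R3's value)
  MOV R3, R4  → R3 = 75  (R3 gets saved value)
Final: R0 = 87

87


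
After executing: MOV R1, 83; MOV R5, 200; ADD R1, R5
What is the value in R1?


Register state trace:
  MOV R1, 83  → R1 = 83
  MOV R5, 200  → R5 = 200
  ADD R1, R5  → R1 = 83 + 200 = 283
Final: R1 = 283

283


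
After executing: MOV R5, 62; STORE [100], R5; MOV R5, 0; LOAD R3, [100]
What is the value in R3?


Register and memory trace:
  MOV R5, 62  → R5 = 62
  STORE [100], R5  → mem[100] = 62
  MOV R5, 0  → R5 = 0
  LOAD R3, [100]  → R3 = mem[100] = 62
Final: R3 = 62

62


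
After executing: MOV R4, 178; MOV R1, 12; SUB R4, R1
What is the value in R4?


Register state trace:
  MOV R4, 178  → R4 = 178
  MOV R1, 12  → R1 = 12
  SUB R4, R1  → R4 = 178 - 12 = 166
Final: R4 = 166

166


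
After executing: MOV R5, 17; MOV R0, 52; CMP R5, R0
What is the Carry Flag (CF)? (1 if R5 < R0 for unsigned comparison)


Register state trace:
  MOV R5, 17  → R5 = 17
  MOV R0, 52  → R0 = 52
  CMP R5, R0  → unsigned 17 - 52: borrow occurs
  17 < 52, so CF = 1
CF = 1

1


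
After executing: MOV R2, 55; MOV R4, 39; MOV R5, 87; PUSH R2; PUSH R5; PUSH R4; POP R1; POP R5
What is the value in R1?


Stack trace (top is rightmost):
  MOV R2, 55  → R2 = 55
  MOV R4, 39  → R4 = 39
  MOV R5, 87  → R5 = 87
  PUSH R2  → stack: [55]
  PUSH R5  → stack: [55, 87]
  PUSH R4  → stack: [55, 87, 39]
  POP R1  → R1 = 39, stack: [55, 87]
  POP R5  → R5 = 87, stack: [55]
Final: R1 = 39

39


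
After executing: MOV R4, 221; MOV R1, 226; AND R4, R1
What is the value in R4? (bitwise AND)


Register state trace:
  MOV R4, 221  → R4 = 221 (0b11011101)
  MOV R1, 226  → R1 = 226 (0b11100010)
  AND R4, R1  → R4 = 221 AND 226 = 192 (0b11000000)
Final: R4 = 192

192


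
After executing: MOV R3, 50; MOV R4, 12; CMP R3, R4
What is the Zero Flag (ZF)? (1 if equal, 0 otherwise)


Register state trace:
  MOV R3, 50  → R3 = 50
  MOV R4, 12  → R4 = 12
  CMP R3, R4  → computes 50 - 12 = 38
  Result is nonzero, so values are not equal
ZF = 0

0


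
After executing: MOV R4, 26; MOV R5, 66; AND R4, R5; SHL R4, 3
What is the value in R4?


Register state trace:
  MOV R4, 26  → R4 = 26 (0b00011010)
  MOV R5, 66  → R5 = 66 (0b01000010)
  AND R4, R5  → R4 = 26 AND 66 = 2 (0b00000010)
  SHL R4, 3  → R4 = 2 << 3 = 16
Final: R4 = 16

16


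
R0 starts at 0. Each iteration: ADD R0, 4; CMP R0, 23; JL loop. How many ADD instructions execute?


Loop trace (R0 starts at 0, target 23, step 4):
  ADD #1: R0 = 0 + 4 = 4  → 4 < 23, loop
  ADD #2: R0 = 4 + 4 = 8  → 8 < 23, loop
  ADD #3: R0 = 8 + 4 = 12  → 12 < 23, loop
  ADD #4: R0 = 12 + 4 = 16  → 16 < 23, loop
  ADD #5: R0 = 16 + 4 = 20  → 20 < 23, loop
  ADD #6: R0 = 20 + 4 = 24  → 24 >= 23, exit
Total ADD instructions: 6

6


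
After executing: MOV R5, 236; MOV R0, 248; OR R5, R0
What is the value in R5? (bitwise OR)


Register state trace:
  MOV R5, 236  → R5 = 236 (0b11101100)
  MOV R0, 248  → R0 = 248 (0b11111000)
  OR R5, R0   → R5 = 236 OR 248 = 252 (0b11111100)
Final: R5 = 252

252


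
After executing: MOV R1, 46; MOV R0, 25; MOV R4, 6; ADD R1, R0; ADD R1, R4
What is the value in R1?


Register state trace:
  MOV R1, 46  → R1 = 46
  MOV R0, 25  → R0 = 25
  MOV R4, 6  → R4 = 6
  ADD R1, R0  → R1 = 46 + 25 = 71
  ADD R1, R4  → R1 = 71 + 6 = 77
Final: R1 = 77

77


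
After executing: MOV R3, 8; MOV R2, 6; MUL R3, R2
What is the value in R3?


Register state trace:
  MOV R3, 8  → R3 = 8
  MOV R2, 6  → R2 = 6
  MUL R3, R2  → R3 = 8 * 6 = 48
Final: R3 = 48

48


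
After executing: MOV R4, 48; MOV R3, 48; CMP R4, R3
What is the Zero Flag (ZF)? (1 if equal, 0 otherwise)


Register state trace:
  MOV R4, 48  → R4 = 48
  MOV R3, 48  → R3 = 48
  CMP R4, R3  → computes 48 - 48 = 0
  Result is zero, so values are equal
ZF = 1

1


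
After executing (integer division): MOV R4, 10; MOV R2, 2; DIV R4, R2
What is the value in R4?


Register state trace:
  MOV R4, 10  → R4 = 10
  MOV R2, 2  → R2 = 2
  DIV R4, R2  → R4 = 10 // 2 = 5
Final: R4 = 5

5


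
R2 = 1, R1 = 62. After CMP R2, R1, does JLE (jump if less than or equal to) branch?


Trace:
  R2 = 1, R1 = 62
  CMP R2, R1  → compares 1 vs 62
  JLE checks: is 1 less than or equal to 62?
  1 < 62, so condition is true
Branch taken: Yes

Yes


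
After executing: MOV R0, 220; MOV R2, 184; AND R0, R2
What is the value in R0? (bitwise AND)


Register state trace:
  MOV R0, 220  → R0 = 220 (0b11011100)
  MOV R2, 184  → R2 = 184 (0b10111000)
  AND R0, R2  → R0 = 220 AND 184 = 152 (0b10011000)
Final: R0 = 152

152


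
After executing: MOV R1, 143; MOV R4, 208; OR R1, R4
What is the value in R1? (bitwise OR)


Register state trace:
  MOV R1, 143  → R1 = 143 (0b10001111)
  MOV R4, 208  → R4 = 208 (0b11010000)
  OR R1, R4   → R1 = 143 OR 208 = 223 (0b11011111)
Final: R1 = 223

223


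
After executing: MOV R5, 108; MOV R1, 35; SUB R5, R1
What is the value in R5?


Register state trace:
  MOV R5, 108  → R5 = 108
  MOV R1, 35  → R1 = 35
  SUB R5, R1  → R5 = 108 - 35 = 73
Final: R5 = 73

73


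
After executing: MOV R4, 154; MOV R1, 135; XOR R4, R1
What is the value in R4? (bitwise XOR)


Register state trace:
  MOV R4, 154  → R4 = 154 (0b10011010)
  MOV R1, 135  → R1 = 135 (0b10000111)
  XOR R4, R1  → R4 = 154 XOR 135 = 29 (0b00011101)
Final: R4 = 29

29


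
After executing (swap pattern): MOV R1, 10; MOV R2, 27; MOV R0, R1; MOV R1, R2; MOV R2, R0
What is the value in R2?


Register state trace (swap pattern):
  MOV R1, 10  → R1 = 10
  MOV R2, 27  → R2 = 27
  MOV R0, R1  → R0 = 10  (save R1)
  MOV R1, R2  → R1 = 27  (R1 gets R2's value)
  MOV R2, R0  → R2 = 10  (R2 gets saved value)
Final: R2 = 10

10


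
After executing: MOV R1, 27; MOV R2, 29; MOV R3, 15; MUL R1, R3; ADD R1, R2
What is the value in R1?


Register state trace:
  MOV R1, 27  → R1 = 27
  MOV R2, 29  → R2 = 29
  MOV R3, 15  → R3 = 15
  MUL R1, R3  → R1 = 27 * 15 = 405
  ADD R1, R2  → R1 = 405 + 29 = 434
Final: R1 = 434

434


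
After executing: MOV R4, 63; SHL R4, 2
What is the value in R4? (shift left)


Register state trace:
  MOV R4, 63  → R4 = 63
  SHL R4, 2  → R4 = 63 << 2 = 63 * 2^2 = 252
Final: R4 = 252

252
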